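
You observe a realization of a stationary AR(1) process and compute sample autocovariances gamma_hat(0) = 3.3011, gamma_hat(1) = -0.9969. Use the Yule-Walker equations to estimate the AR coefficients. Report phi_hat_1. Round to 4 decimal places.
\hat\phi_{1} = -0.3020

The Yule-Walker equations for an AR(p) process read, in matrix form,
  Gamma_p phi = r_p,   with   (Gamma_p)_{ij} = gamma(|i - j|),
                       (r_p)_i = gamma(i),   i,j = 1..p.
Substitute the sample gammas (Toeplitz matrix and right-hand side of size 1):
  Gamma_p = [[3.3011]]
  r_p     = [-0.9969]
With p = 1 this is the single equation gamma(0) phi_1 = gamma(1):
  phi_hat_1 = gamma(1) / gamma(0) = -0.9969 / 3.3011 = -0.3020.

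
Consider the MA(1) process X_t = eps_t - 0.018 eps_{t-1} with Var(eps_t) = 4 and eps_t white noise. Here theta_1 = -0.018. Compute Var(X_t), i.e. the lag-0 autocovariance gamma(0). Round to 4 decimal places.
\gamma(0) = 4.0013

For an MA(q) process X_t = eps_t + sum_i theta_i eps_{t-i} with
Var(eps_t) = sigma^2, the variance is
  gamma(0) = sigma^2 * (1 + sum_i theta_i^2).
  sum_i theta_i^2 = (-0.018)^2 = 0.000324.
  gamma(0) = 4 * (1 + 0.000324) = 4 * 1.000324 = 4.001296, which rounds to 4.0013.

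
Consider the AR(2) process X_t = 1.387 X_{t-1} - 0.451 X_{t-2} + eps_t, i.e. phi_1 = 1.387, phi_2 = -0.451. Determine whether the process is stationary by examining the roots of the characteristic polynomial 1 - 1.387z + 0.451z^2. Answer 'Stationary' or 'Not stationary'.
\text{Stationary}

The AR(p) characteristic polynomial is P(z) = 1 - 1.387z + 0.451z^2.
Stationarity requires all roots to lie outside the unit circle, i.e. |z| > 1 for every root.
Set 1 + (-1.387) z + (0.451) z^2 = 0, i.e. a z^2 + b z + c = 0 with a = 0.451, b = -1.387, c = 1.
Discriminant D = b^2 - 4ac = (-1.387)^2 - 4*(0.451)*1 = 1.923769 - (1.804) = 0.119769.
D >= 0, so the roots are real: z = (-b +/- sqrt(D)) / (2a) = (1.387 +/- 0.346077) / (0.902).
  z_1 = (1.387 + 0.346077) / (0.902) = 1.9214,   |z_1| = 1.9214.
  z_2 = (1.387 - 0.346077) / (0.902) = 1.154,   |z_2| = 1.154.
Moduli of all roots: 1.9214, 1.1540.
All moduli strictly greater than 1? Yes.
Verdict: Stationary.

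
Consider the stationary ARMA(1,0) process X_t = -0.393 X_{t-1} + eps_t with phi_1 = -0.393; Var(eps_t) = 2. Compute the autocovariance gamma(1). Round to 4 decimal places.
\gamma(1) = -0.9296

Multiply the model equation by X_{t-k} and take expectations. With theta_0 = psi_0 = 1 and psi_j the MA(infinity) weights, this gives
  gamma(k) - sum_i phi_i gamma(k-i) = c_k,
  c_k = sigma^2 * sum_{j=k..q} theta_j psi_{j-k}   (c_k = 0 for k > q),
using gamma(-m) = gamma(m).
Pure AR (q = 0): c_0 = sigma^2 = 2, c_k = 0 for k >= 1.
Equations for k = 0 and k = 1 (AR order 1):
  gamma(0) = phi_1 gamma(1) + c_0
  gamma(1) = phi_1 gamma(0) + c_1
Substituting the second into the first: gamma(0) (1 - phi_1^2) = c_0 + phi_1 c_1, so
  gamma(0) = c_0 / (1 - phi_1^2) = 2 / (1 - (-0.393)^2) = 2 / 0.845551 = 2.365322.
  gamma(1) = phi_1 gamma(0) = (-0.393)(2.365322) = -0.929571.
Therefore gamma(1) = -0.9296 (to 4 decimal places).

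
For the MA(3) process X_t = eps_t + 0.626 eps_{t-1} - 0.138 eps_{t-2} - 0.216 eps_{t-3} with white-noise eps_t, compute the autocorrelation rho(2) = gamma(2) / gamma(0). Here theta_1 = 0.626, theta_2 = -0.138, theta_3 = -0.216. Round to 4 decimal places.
\rho(2) = -0.1874

For an MA(q) process with theta_0 = 1, the autocovariance is
  gamma(k) = sigma^2 * sum_{i=0..q-k} theta_i * theta_{i+k},
and rho(k) = gamma(k) / gamma(0). Sigma^2 cancels.
  numerator   = (1)*(-0.138) + (0.626)*(-0.216) = -0.273216.
  denominator = (1)^2 + (0.626)^2 + (-0.138)^2 + (-0.216)^2 = 1.457576.
  rho(2) = -0.273216 / 1.457576 = -0.1874.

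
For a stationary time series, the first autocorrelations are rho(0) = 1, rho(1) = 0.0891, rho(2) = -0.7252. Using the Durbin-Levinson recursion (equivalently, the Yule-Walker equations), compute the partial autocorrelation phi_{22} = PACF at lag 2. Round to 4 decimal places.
\phi_{22} = -0.7390

The PACF at lag k is phi_{kk}, the last component of the solution
to the Yule-Walker system G_k phi = r_k where
  (G_k)_{ij} = rho(|i - j|), (r_k)_i = rho(i), i,j = 1..k.
Equivalently, Durbin-Levinson gives phi_{kk} iteratively:
  phi_{11} = rho(1)
  phi_{kk} = [rho(k) - sum_{j=1..k-1} phi_{k-1,j} rho(k-j)]
            / [1 - sum_{j=1..k-1} phi_{k-1,j} rho(j)],
  phi_{k,j} = phi_{k-1,j} - phi_{kk} phi_{k-1,k-j},  j = 1..k-1.
Step k = 1:
  phi_11 = rho(1) = 0.0891.
Step k = 2:
  phi_22 = [rho(2) - phi_11 rho(1)] / [1 - phi_11 rho(1)] = [-0.7252 - (0.0891)(0.0891)] / [1 - (0.0891)(0.0891)]
         = -0.73313881 / 0.99206119 = -0.739.
Therefore phi_{22} = -0.7390.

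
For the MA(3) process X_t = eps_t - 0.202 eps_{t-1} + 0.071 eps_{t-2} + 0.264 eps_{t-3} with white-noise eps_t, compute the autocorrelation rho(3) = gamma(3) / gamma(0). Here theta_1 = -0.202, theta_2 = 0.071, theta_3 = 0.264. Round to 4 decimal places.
\rho(3) = 0.2367

For an MA(q) process with theta_0 = 1, the autocovariance is
  gamma(k) = sigma^2 * sum_{i=0..q-k} theta_i * theta_{i+k},
and rho(k) = gamma(k) / gamma(0). Sigma^2 cancels.
  numerator   = (1)*(0.264) = 0.264.
  denominator = (1)^2 + (-0.202)^2 + (0.071)^2 + (0.264)^2 = 1.115541.
  rho(3) = 0.264 / 1.115541 = 0.2367.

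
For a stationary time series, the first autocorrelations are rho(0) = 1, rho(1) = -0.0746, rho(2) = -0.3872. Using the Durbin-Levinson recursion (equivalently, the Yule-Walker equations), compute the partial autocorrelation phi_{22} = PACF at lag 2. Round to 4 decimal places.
\phi_{22} = -0.3950

The PACF at lag k is phi_{kk}, the last component of the solution
to the Yule-Walker system G_k phi = r_k where
  (G_k)_{ij} = rho(|i - j|), (r_k)_i = rho(i), i,j = 1..k.
Equivalently, Durbin-Levinson gives phi_{kk} iteratively:
  phi_{11} = rho(1)
  phi_{kk} = [rho(k) - sum_{j=1..k-1} phi_{k-1,j} rho(k-j)]
            / [1 - sum_{j=1..k-1} phi_{k-1,j} rho(j)],
  phi_{k,j} = phi_{k-1,j} - phi_{kk} phi_{k-1,k-j},  j = 1..k-1.
Step k = 1:
  phi_11 = rho(1) = -0.0746.
Step k = 2:
  phi_22 = [rho(2) - phi_11 rho(1)] / [1 - phi_11 rho(1)] = [-0.3872 - (-0.0746)(-0.0746)] / [1 - (-0.0746)(-0.0746)]
         = -0.39276516 / 0.99443484 = -0.395.
Therefore phi_{22} = -0.3950.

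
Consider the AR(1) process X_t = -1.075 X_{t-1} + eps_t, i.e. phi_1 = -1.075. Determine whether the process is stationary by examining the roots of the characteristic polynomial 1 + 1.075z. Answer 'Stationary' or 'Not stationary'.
\text{Not stationary}

The AR(p) characteristic polynomial is P(z) = 1 + 1.075z.
Stationarity requires all roots to lie outside the unit circle, i.e. |z| > 1 for every root.
This is linear in z: 1 + (1.075) z = 0  =>  z = -1/(1.075) = -0.930233,  |z| = 0.930233.
Moduli of all roots: 0.9302.
All moduli strictly greater than 1? No.
Verdict: Not stationary.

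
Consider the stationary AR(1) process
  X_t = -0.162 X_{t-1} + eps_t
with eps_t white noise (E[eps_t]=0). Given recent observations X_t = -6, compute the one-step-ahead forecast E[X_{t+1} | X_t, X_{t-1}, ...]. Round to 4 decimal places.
E[X_{t+1} \mid \mathcal F_t] = 0.9720

For an AR(p) model X_t = c + sum_i phi_i X_{t-i} + eps_t, the
one-step-ahead conditional mean is
  E[X_{t+1} | X_t, ...] = c + sum_i phi_i X_{t+1-i}.
Substitute known values:
  E[X_{t+1} | ...] = (-0.162) * (-6)
                   = 0.9720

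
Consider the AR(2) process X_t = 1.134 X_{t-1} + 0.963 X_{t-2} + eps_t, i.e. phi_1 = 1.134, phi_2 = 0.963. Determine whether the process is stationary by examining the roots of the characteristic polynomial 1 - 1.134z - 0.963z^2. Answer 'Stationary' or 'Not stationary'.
\text{Not stationary}

The AR(p) characteristic polynomial is P(z) = 1 - 1.134z - 0.963z^2.
Stationarity requires all roots to lie outside the unit circle, i.e. |z| > 1 for every root.
Set 1 + (-1.134) z + (-0.963) z^2 = 0, i.e. a z^2 + b z + c = 0 with a = -0.963, b = -1.134, c = 1.
Discriminant D = b^2 - 4ac = (-1.134)^2 - 4*(-0.963)*1 = 1.285956 - (-3.852) = 5.137956.
D >= 0, so the roots are real: z = (-b +/- sqrt(D)) / (2a) = (1.134 +/- 2.266706) / (-1.926).
  z_1 = (1.134 + 2.266706) / (-1.926) = -1.7657,   |z_1| = 1.7657.
  z_2 = (1.134 - 2.266706) / (-1.926) = 0.5881,   |z_2| = 0.5881.
Moduli of all roots: 1.7657, 0.5881.
All moduli strictly greater than 1? No.
Verdict: Not stationary.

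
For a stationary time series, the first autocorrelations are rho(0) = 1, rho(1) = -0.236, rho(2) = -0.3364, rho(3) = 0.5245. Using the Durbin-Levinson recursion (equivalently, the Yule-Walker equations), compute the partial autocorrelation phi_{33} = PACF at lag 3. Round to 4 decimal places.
\phi_{33} = 0.4020

The PACF at lag k is phi_{kk}, the last component of the solution
to the Yule-Walker system G_k phi = r_k where
  (G_k)_{ij} = rho(|i - j|), (r_k)_i = rho(i), i,j = 1..k.
Equivalently, Durbin-Levinson gives phi_{kk} iteratively:
  phi_{11} = rho(1)
  phi_{kk} = [rho(k) - sum_{j=1..k-1} phi_{k-1,j} rho(k-j)]
            / [1 - sum_{j=1..k-1} phi_{k-1,j} rho(j)],
  phi_{k,j} = phi_{k-1,j} - phi_{kk} phi_{k-1,k-j},  j = 1..k-1.
Step k = 1:
  phi_11 = rho(1) = -0.236.
Step k = 2:
  phi_22 = [rho(2) - phi_11 rho(1)] / [1 - phi_11 rho(1)] = [-0.3364 - (-0.236)(-0.236)] / [1 - (-0.236)(-0.236)]
         = -0.392096 / 0.944304 = -0.415222.
  Update: phi_21 = phi_11 - phi_22 phi_11 = -0.236 - (-0.415222)(-0.236) = -0.333992.
Step k = 3:
  phi_33 = [rho(3) - phi_21 rho(2) - phi_22 rho(1)] / [1 - phi_21 rho(1) - phi_22 rho(2)]
    numerator   = 0.5245 - (-0.333992)(-0.3364) - (-0.415222)(-0.236) = 0.3141525
    denominator = 1 - (-0.333992)(-0.236) - (-0.415222)(-0.3364) = 0.78149703
  phi_33 = 0.3141525 / 0.78149703 = 0.402.
Therefore phi_{33} = 0.4020.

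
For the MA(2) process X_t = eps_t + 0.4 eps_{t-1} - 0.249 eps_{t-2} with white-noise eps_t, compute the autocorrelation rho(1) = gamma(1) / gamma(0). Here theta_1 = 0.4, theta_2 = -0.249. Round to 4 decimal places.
\rho(1) = 0.2458

For an MA(q) process with theta_0 = 1, the autocovariance is
  gamma(k) = sigma^2 * sum_{i=0..q-k} theta_i * theta_{i+k},
and rho(k) = gamma(k) / gamma(0). Sigma^2 cancels.
  numerator   = (1)*(0.4) + (0.4)*(-0.249) = 0.3004.
  denominator = (1)^2 + (0.4)^2 + (-0.249)^2 = 1.222001.
  rho(1) = 0.3004 / 1.222001 = 0.2458.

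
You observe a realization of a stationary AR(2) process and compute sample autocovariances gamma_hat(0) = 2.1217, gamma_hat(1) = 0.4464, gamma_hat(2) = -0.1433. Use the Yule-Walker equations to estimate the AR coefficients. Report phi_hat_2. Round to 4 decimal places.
\hat\phi_{2} = -0.1170

The Yule-Walker equations for an AR(p) process read, in matrix form,
  Gamma_p phi = r_p,   with   (Gamma_p)_{ij} = gamma(|i - j|),
                       (r_p)_i = gamma(i),   i,j = 1..p.
Substitute the sample gammas (Toeplitz matrix and right-hand side of size 2):
  Gamma_p = [[2.1217, 0.4464], [0.4464, 2.1217]]
  r_p     = [0.4464, -0.1433]
Written out:
  2.1217 phi_1 + 0.4464 phi_2 = 0.4464
  0.4464 phi_1 + 2.1217 phi_2 = -0.1433
Solve by Cramer's rule:
  det = gamma(0)^2 - gamma(1)^2 = (2.1217)^2 - (0.4464)^2 = 4.50161089 - 0.19927296 = 4.30233793
  phi_hat_1 = [gamma(1) gamma(0) - gamma(1) gamma(2)] / det = [(0.4464)(2.1217) - (0.4464)(-0.1433)] / 4.30233793 = 1.011096 / 4.30233793 = 0.235
  phi_hat_2 = [gamma(0) gamma(2) - gamma(1)^2] / det = [(2.1217)(-0.1433) - (0.4464)^2] / 4.30233793 = -0.50331257 / 4.30233793 = -0.117
So phi_hat = [0.2350, -0.1170].
Therefore phi_hat_2 = -0.1170.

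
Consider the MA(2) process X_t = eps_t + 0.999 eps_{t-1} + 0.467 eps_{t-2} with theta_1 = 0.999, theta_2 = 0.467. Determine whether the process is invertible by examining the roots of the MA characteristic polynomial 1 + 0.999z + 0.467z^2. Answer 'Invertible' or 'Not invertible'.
\text{Invertible}

The MA(q) characteristic polynomial is P(z) = 1 + 0.999z + 0.467z^2.
Invertibility requires all roots to lie outside the unit circle, i.e. |z| > 1 for every root.
Set 1 + (0.999) z + (0.467) z^2 = 0, i.e. a z^2 + b z + c = 0 with a = 0.467, b = 0.999, c = 1.
Discriminant D = b^2 - 4ac = (0.999)^2 - 4*(0.467)*1 = 0.998001 - (1.868) = -0.869999.
D < 0, so the roots are the complex-conjugate pair z = (-b +/- i sqrt(-D)) / (2a) = -1.0696 +/- 0.9986i.
For a conjugate pair |z|^2 = z * conj(z) = (product of roots) = c/a = 1/(0.467) = 2.141328, so |z| = sqrt(2.141328) = 1.4633 for both roots.
Moduli of all roots: 1.4633, 1.4633.
All moduli strictly greater than 1? Yes.
Verdict: Invertible.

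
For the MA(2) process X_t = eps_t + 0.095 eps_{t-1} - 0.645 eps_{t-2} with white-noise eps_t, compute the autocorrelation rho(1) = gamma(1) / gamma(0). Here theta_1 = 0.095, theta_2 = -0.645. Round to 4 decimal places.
\rho(1) = 0.0237

For an MA(q) process with theta_0 = 1, the autocovariance is
  gamma(k) = sigma^2 * sum_{i=0..q-k} theta_i * theta_{i+k},
and rho(k) = gamma(k) / gamma(0). Sigma^2 cancels.
  numerator   = (1)*(0.095) + (0.095)*(-0.645) = 0.033725.
  denominator = (1)^2 + (0.095)^2 + (-0.645)^2 = 1.42505.
  rho(1) = 0.033725 / 1.42505 = 0.0237.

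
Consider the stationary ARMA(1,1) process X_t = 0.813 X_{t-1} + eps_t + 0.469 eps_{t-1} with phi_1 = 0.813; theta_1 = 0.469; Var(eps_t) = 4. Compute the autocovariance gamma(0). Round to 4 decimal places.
\gamma(0) = 23.3908

Multiply the model equation by X_{t-k} and take expectations. With theta_0 = psi_0 = 1 and psi_j the MA(infinity) weights, this gives
  gamma(k) - sum_i phi_i gamma(k-i) = c_k,
  c_k = sigma^2 * sum_{j=k..q} theta_j psi_{j-k}   (c_k = 0 for k > q),
using gamma(-m) = gamma(m).
psi-weights needed (psi_j = theta_j + sum_i phi_i psi_{j-i}):
  psi_1 = theta_1 + phi_1 = 0.469 + (0.813) = 1.282
Right-hand sides:
  c_0 = sigma^2 (1 + theta_1 psi_1) = 4 * (1 + (0.469)(1.282)) = 4 * 1.601258 = 6.405032
  c_1 = sigma^2 theta_1 = 4 * (0.469) = 1.876
  c_2 = 0
Equations for k = 0 and k = 1 (AR order 1):
  gamma(0) = phi_1 gamma(1) + c_0
  gamma(1) = phi_1 gamma(0) + c_1
Substituting the second into the first: gamma(0) (1 - phi_1^2) = c_0 + phi_1 c_1, so
  gamma(0) = (c_0 + phi_1 c_1) / (1 - phi_1^2) = (6.405032 + (0.813)(1.876)) / (1 - (0.813)^2) = 7.93022 / 0.339031 = 23.39084.
Therefore gamma(0) = 23.3908 (to 4 decimal places).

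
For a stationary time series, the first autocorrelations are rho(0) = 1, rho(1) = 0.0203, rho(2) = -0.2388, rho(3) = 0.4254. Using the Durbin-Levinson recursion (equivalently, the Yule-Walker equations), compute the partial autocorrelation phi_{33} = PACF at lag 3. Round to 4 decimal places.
\phi_{33} = 0.4630

The PACF at lag k is phi_{kk}, the last component of the solution
to the Yule-Walker system G_k phi = r_k where
  (G_k)_{ij} = rho(|i - j|), (r_k)_i = rho(i), i,j = 1..k.
Equivalently, Durbin-Levinson gives phi_{kk} iteratively:
  phi_{11} = rho(1)
  phi_{kk} = [rho(k) - sum_{j=1..k-1} phi_{k-1,j} rho(k-j)]
            / [1 - sum_{j=1..k-1} phi_{k-1,j} rho(j)],
  phi_{k,j} = phi_{k-1,j} - phi_{kk} phi_{k-1,k-j},  j = 1..k-1.
Step k = 1:
  phi_11 = rho(1) = 0.0203.
Step k = 2:
  phi_22 = [rho(2) - phi_11 rho(1)] / [1 - phi_11 rho(1)] = [-0.2388 - (0.0203)(0.0203)] / [1 - (0.0203)(0.0203)]
         = -0.23921209 / 0.99958791 = -0.239311.
  Update: phi_21 = phi_11 - phi_22 phi_11 = 0.0203 - (-0.239311)(0.0203) = 0.025158.
Step k = 3:
  phi_33 = [rho(3) - phi_21 rho(2) - phi_22 rho(1)] / [1 - phi_21 rho(1) - phi_22 rho(2)]
    numerator   = 0.4254 - (0.025158)(-0.2388) - (-0.239311)(0.0203) = 0.43626574
    denominator = 1 - (0.025158)(0.0203) - (-0.239311)(-0.2388) = 0.9423419
  phi_33 = 0.43626574 / 0.9423419 = 0.463.
Therefore phi_{33} = 0.4630.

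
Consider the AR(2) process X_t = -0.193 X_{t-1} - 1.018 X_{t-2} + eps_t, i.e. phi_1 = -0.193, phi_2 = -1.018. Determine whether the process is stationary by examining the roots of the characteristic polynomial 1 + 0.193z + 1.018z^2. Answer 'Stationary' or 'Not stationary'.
\text{Not stationary}

The AR(p) characteristic polynomial is P(z) = 1 + 0.193z + 1.018z^2.
Stationarity requires all roots to lie outside the unit circle, i.e. |z| > 1 for every root.
Set 1 + (0.193) z + (1.018) z^2 = 0, i.e. a z^2 + b z + c = 0 with a = 1.018, b = 0.193, c = 1.
Discriminant D = b^2 - 4ac = (0.193)^2 - 4*(1.018)*1 = 0.037249 - (4.072) = -4.034751.
D < 0, so the roots are the complex-conjugate pair z = (-b +/- i sqrt(-D)) / (2a) = -0.0948 +/- 0.9866i.
For a conjugate pair |z|^2 = z * conj(z) = (product of roots) = c/a = 1/(1.018) = 0.982318, so |z| = sqrt(0.982318) = 0.9911 for both roots.
Moduli of all roots: 0.9911, 0.9911.
All moduli strictly greater than 1? No.
Verdict: Not stationary.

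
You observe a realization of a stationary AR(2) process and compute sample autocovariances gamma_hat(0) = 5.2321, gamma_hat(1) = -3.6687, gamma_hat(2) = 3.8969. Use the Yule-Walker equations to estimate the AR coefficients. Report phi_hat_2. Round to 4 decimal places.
\hat\phi_{2} = 0.4980

The Yule-Walker equations for an AR(p) process read, in matrix form,
  Gamma_p phi = r_p,   with   (Gamma_p)_{ij} = gamma(|i - j|),
                       (r_p)_i = gamma(i),   i,j = 1..p.
Substitute the sample gammas (Toeplitz matrix and right-hand side of size 2):
  Gamma_p = [[5.2321, -3.6687], [-3.6687, 5.2321]]
  r_p     = [-3.6687, 3.8969]
Written out:
  5.2321 phi_1 - 3.6687 phi_2 = -3.6687
  -3.6687 phi_1 + 5.2321 phi_2 = 3.8969
Solve by Cramer's rule:
  det = gamma(0)^2 - gamma(1)^2 = (5.2321)^2 - (-3.6687)^2 = 27.37487041 - 13.45935969 = 13.91551072
  phi_hat_1 = [gamma(1) gamma(0) - gamma(1) gamma(2)] / det = [(-3.6687)(5.2321) - (-3.6687)(3.8969)] / 13.91551072 = -4.89844824 / 13.91551072 = -0.352
  phi_hat_2 = [gamma(0) gamma(2) - gamma(1)^2] / det = [(5.2321)(3.8969) - (-3.6687)^2] / 13.91551072 = 6.9296108 / 13.91551072 = 0.498
So phi_hat = [-0.3520, 0.4980].
Therefore phi_hat_2 = 0.4980.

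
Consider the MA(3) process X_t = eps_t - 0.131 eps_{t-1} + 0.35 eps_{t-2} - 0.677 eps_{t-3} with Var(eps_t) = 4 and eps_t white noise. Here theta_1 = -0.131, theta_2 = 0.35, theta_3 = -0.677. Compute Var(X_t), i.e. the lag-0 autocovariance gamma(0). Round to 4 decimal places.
\gamma(0) = 6.3920

For an MA(q) process X_t = eps_t + sum_i theta_i eps_{t-i} with
Var(eps_t) = sigma^2, the variance is
  gamma(0) = sigma^2 * (1 + sum_i theta_i^2).
  sum_i theta_i^2 = (-0.131)^2 + (0.35)^2 + (-0.677)^2 = 0.017161 + 0.1225 + 0.458329 = 0.59799.
  gamma(0) = 4 * (1 + 0.59799) = 4 * 1.59799 = 6.39196, which rounds to 6.3920.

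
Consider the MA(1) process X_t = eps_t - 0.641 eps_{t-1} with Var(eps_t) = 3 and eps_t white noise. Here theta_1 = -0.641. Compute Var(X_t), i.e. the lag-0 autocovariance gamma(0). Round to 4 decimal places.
\gamma(0) = 4.2326

For an MA(q) process X_t = eps_t + sum_i theta_i eps_{t-i} with
Var(eps_t) = sigma^2, the variance is
  gamma(0) = sigma^2 * (1 + sum_i theta_i^2).
  sum_i theta_i^2 = (-0.641)^2 = 0.410881.
  gamma(0) = 3 * (1 + 0.410881) = 3 * 1.410881 = 4.232643, which rounds to 4.2326.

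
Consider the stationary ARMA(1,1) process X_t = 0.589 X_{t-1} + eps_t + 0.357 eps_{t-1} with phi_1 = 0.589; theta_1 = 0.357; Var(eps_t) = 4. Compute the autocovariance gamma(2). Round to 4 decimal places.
\gamma(2) = 4.1303

Multiply the model equation by X_{t-k} and take expectations. With theta_0 = psi_0 = 1 and psi_j the MA(infinity) weights, this gives
  gamma(k) - sum_i phi_i gamma(k-i) = c_k,
  c_k = sigma^2 * sum_{j=k..q} theta_j psi_{j-k}   (c_k = 0 for k > q),
using gamma(-m) = gamma(m).
psi-weights needed (psi_j = theta_j + sum_i phi_i psi_{j-i}):
  psi_1 = theta_1 + phi_1 = 0.357 + (0.589) = 0.946
Right-hand sides:
  c_0 = sigma^2 (1 + theta_1 psi_1) = 4 * (1 + (0.357)(0.946)) = 4 * 1.337722 = 5.350888
  c_1 = sigma^2 theta_1 = 4 * (0.357) = 1.428
  c_2 = 0
Equations for k = 0 and k = 1 (AR order 1):
  gamma(0) = phi_1 gamma(1) + c_0
  gamma(1) = phi_1 gamma(0) + c_1
Substituting the second into the first: gamma(0) (1 - phi_1^2) = c_0 + phi_1 c_1, so
  gamma(0) = (c_0 + phi_1 c_1) / (1 - phi_1^2) = (5.350888 + (0.589)(1.428)) / (1 - (0.589)^2) = 6.19198 / 0.653079 = 9.481211.
  gamma(1) = phi_1 gamma(0) + c_1 = (0.589)(9.481211) + (1.428) = 7.012433.
For k = 2 (> q): gamma(2) = phi_1 gamma(1) = (0.589)(7.012433) = 4.130323.
Therefore gamma(2) = 4.1303 (to 4 decimal places).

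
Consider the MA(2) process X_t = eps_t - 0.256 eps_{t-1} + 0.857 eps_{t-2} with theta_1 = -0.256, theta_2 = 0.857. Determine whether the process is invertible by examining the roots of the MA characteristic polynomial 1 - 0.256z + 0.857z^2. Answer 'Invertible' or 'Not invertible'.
\text{Invertible}

The MA(q) characteristic polynomial is P(z) = 1 - 0.256z + 0.857z^2.
Invertibility requires all roots to lie outside the unit circle, i.e. |z| > 1 for every root.
Set 1 + (-0.256) z + (0.857) z^2 = 0, i.e. a z^2 + b z + c = 0 with a = 0.857, b = -0.256, c = 1.
Discriminant D = b^2 - 4ac = (-0.256)^2 - 4*(0.857)*1 = 0.065536 - (3.428) = -3.362464.
D < 0, so the roots are the complex-conjugate pair z = (-b +/- i sqrt(-D)) / (2a) = 0.1494 +/- 1.0698i.
For a conjugate pair |z|^2 = z * conj(z) = (product of roots) = c/a = 1/(0.857) = 1.166861, so |z| = sqrt(1.166861) = 1.0802 for both roots.
Moduli of all roots: 1.0802, 1.0802.
All moduli strictly greater than 1? Yes.
Verdict: Invertible.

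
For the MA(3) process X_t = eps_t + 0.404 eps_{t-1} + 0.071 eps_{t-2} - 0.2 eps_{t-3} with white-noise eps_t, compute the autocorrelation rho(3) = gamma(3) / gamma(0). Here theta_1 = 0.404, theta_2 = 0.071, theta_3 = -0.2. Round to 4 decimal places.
\rho(3) = -0.1655

For an MA(q) process with theta_0 = 1, the autocovariance is
  gamma(k) = sigma^2 * sum_{i=0..q-k} theta_i * theta_{i+k},
and rho(k) = gamma(k) / gamma(0). Sigma^2 cancels.
  numerator   = (1)*(-0.2) = -0.2.
  denominator = (1)^2 + (0.404)^2 + (0.071)^2 + (-0.2)^2 = 1.208257.
  rho(3) = -0.2 / 1.208257 = -0.1655.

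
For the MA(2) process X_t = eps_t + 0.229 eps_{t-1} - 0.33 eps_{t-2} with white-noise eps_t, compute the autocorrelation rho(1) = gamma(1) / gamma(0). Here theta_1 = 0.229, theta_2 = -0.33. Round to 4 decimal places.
\rho(1) = 0.1321

For an MA(q) process with theta_0 = 1, the autocovariance is
  gamma(k) = sigma^2 * sum_{i=0..q-k} theta_i * theta_{i+k},
and rho(k) = gamma(k) / gamma(0). Sigma^2 cancels.
  numerator   = (1)*(0.229) + (0.229)*(-0.33) = 0.15343.
  denominator = (1)^2 + (0.229)^2 + (-0.33)^2 = 1.161341.
  rho(1) = 0.15343 / 1.161341 = 0.1321.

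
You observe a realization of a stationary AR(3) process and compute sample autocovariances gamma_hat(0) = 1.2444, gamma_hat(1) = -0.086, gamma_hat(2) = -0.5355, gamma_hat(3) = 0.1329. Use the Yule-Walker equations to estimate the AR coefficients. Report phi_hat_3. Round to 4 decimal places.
\hat\phi_{3} = 0.0420

The Yule-Walker equations for an AR(p) process read, in matrix form,
  Gamma_p phi = r_p,   with   (Gamma_p)_{ij} = gamma(|i - j|),
                       (r_p)_i = gamma(i),   i,j = 1..p.
Substitute the sample gammas (Toeplitz matrix and right-hand side of size 3):
  Gamma_p = [[1.2444, -0.086, -0.5355], [-0.086, 1.2444, -0.086], [-0.5355, -0.086, 1.2444]]
  r_p     = [-0.086, -0.5355, 0.1329]
Written out (R1..R3):
  (R1) 1.2444 phi_1 - 0.086 phi_2 - 0.5355 phi_3 = -0.086
  (R2) -0.086 phi_1 + 1.2444 phi_2 - 0.086 phi_3 = -0.5355
  (R3) -0.5355 phi_1 - 0.086 phi_2 + 1.2444 phi_3 = 0.1329
Gaussian elimination:
  R2 <- R2 - (-0.086/1.2444) R1 = R2 - (-0.06911) R1:  1.238457 phi_2 - 0.123008 phi_3 = -0.541443
  R3 <- R3 - (-0.5355/1.2444) R1 = R3 - (-0.430328) R1:  -0.123008 phi_2 + 1.013959 phi_3 = 0.095892
  R3 <- R3 - (-0.123008/1.238457) R2 = R3 - (-0.099324) R2:  1.001742 phi_3 = 0.042114
Back-substitution:
  phi_hat_3 = 0.042114 / 1.001742 = 0.04204
  phi_hat_2 = (-0.541443 - (-0.123008)(0.04204)) / 1.238457 = -0.433016
  phi_hat_1 = (-0.086 - (-0.086)(-0.433016) - (-0.5355)(0.04204)) / 1.2444 = -0.080944
So phi_hat = [-0.0809, -0.4330, 0.0420].
Therefore phi_hat_3 = 0.0420.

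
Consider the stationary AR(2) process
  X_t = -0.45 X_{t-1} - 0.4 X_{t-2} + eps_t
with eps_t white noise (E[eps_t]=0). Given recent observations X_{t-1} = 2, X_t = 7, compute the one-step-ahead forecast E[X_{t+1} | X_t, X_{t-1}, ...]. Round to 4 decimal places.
E[X_{t+1} \mid \mathcal F_t] = -3.9500

For an AR(p) model X_t = c + sum_i phi_i X_{t-i} + eps_t, the
one-step-ahead conditional mean is
  E[X_{t+1} | X_t, ...] = c + sum_i phi_i X_{t+1-i}.
Substitute known values:
  E[X_{t+1} | ...] = (-0.45) * (7) + (-0.4) * (2)
                   = -3.9500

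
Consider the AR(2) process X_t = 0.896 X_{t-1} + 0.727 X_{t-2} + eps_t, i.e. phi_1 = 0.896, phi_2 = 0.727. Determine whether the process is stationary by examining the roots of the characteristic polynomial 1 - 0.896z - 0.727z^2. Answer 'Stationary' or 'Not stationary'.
\text{Not stationary}

The AR(p) characteristic polynomial is P(z) = 1 - 0.896z - 0.727z^2.
Stationarity requires all roots to lie outside the unit circle, i.e. |z| > 1 for every root.
Set 1 + (-0.896) z + (-0.727) z^2 = 0, i.e. a z^2 + b z + c = 0 with a = -0.727, b = -0.896, c = 1.
Discriminant D = b^2 - 4ac = (-0.896)^2 - 4*(-0.727)*1 = 0.802816 - (-2.908) = 3.710816.
D >= 0, so the roots are real: z = (-b +/- sqrt(D)) / (2a) = (0.896 +/- 1.926348) / (-1.454).
  z_1 = (0.896 + 1.926348) / (-1.454) = -1.9411,   |z_1| = 1.9411.
  z_2 = (0.896 - 1.926348) / (-1.454) = 0.7086,   |z_2| = 0.7086.
Moduli of all roots: 1.9411, 0.7086.
All moduli strictly greater than 1? No.
Verdict: Not stationary.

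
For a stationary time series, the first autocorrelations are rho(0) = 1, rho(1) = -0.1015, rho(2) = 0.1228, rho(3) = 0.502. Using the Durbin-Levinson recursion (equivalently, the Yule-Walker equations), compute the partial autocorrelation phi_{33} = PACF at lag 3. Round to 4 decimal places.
\phi_{33} = 0.5370

The PACF at lag k is phi_{kk}, the last component of the solution
to the Yule-Walker system G_k phi = r_k where
  (G_k)_{ij} = rho(|i - j|), (r_k)_i = rho(i), i,j = 1..k.
Equivalently, Durbin-Levinson gives phi_{kk} iteratively:
  phi_{11} = rho(1)
  phi_{kk} = [rho(k) - sum_{j=1..k-1} phi_{k-1,j} rho(k-j)]
            / [1 - sum_{j=1..k-1} phi_{k-1,j} rho(j)],
  phi_{k,j} = phi_{k-1,j} - phi_{kk} phi_{k-1,k-j},  j = 1..k-1.
Step k = 1:
  phi_11 = rho(1) = -0.1015.
Step k = 2:
  phi_22 = [rho(2) - phi_11 rho(1)] / [1 - phi_11 rho(1)] = [0.1228 - (-0.1015)(-0.1015)] / [1 - (-0.1015)(-0.1015)]
         = 0.11249775 / 0.98969775 = 0.113669.
  Update: phi_21 = phi_11 - phi_22 phi_11 = -0.1015 - (0.113669)(-0.1015) = -0.089963.
Step k = 3:
  phi_33 = [rho(3) - phi_21 rho(2) - phi_22 rho(1)] / [1 - phi_21 rho(1) - phi_22 rho(2)]
    numerator   = 0.502 - (-0.089963)(0.1228) - (0.113669)(-0.1015) = 0.52458479
    denominator = 1 - (-0.089963)(-0.1015) - (0.113669)(0.1228) = 0.97691027
  phi_33 = 0.52458479 / 0.97691027 = 0.537.
Therefore phi_{33} = 0.5370.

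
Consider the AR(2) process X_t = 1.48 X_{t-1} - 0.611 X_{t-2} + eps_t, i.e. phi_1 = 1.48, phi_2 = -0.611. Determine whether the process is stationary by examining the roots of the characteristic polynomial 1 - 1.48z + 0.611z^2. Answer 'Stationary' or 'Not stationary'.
\text{Stationary}

The AR(p) characteristic polynomial is P(z) = 1 - 1.48z + 0.611z^2.
Stationarity requires all roots to lie outside the unit circle, i.e. |z| > 1 for every root.
Set 1 + (-1.48) z + (0.611) z^2 = 0, i.e. a z^2 + b z + c = 0 with a = 0.611, b = -1.48, c = 1.
Discriminant D = b^2 - 4ac = (-1.48)^2 - 4*(0.611)*1 = 2.1904 - (2.444) = -0.2536.
D < 0, so the roots are the complex-conjugate pair z = (-b +/- i sqrt(-D)) / (2a) = 1.2111 +/- 0.4121i.
For a conjugate pair |z|^2 = z * conj(z) = (product of roots) = c/a = 1/(0.611) = 1.636661, so |z| = sqrt(1.636661) = 1.2793 for both roots.
Moduli of all roots: 1.2793, 1.2793.
All moduli strictly greater than 1? Yes.
Verdict: Stationary.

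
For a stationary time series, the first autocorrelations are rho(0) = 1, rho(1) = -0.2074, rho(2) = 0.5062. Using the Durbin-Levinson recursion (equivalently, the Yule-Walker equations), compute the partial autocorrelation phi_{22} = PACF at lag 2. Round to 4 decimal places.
\phi_{22} = 0.4840

The PACF at lag k is phi_{kk}, the last component of the solution
to the Yule-Walker system G_k phi = r_k where
  (G_k)_{ij} = rho(|i - j|), (r_k)_i = rho(i), i,j = 1..k.
Equivalently, Durbin-Levinson gives phi_{kk} iteratively:
  phi_{11} = rho(1)
  phi_{kk} = [rho(k) - sum_{j=1..k-1} phi_{k-1,j} rho(k-j)]
            / [1 - sum_{j=1..k-1} phi_{k-1,j} rho(j)],
  phi_{k,j} = phi_{k-1,j} - phi_{kk} phi_{k-1,k-j},  j = 1..k-1.
Step k = 1:
  phi_11 = rho(1) = -0.2074.
Step k = 2:
  phi_22 = [rho(2) - phi_11 rho(1)] / [1 - phi_11 rho(1)] = [0.5062 - (-0.2074)(-0.2074)] / [1 - (-0.2074)(-0.2074)]
         = 0.46318524 / 0.95698524 = 0.484.
Therefore phi_{22} = 0.4840.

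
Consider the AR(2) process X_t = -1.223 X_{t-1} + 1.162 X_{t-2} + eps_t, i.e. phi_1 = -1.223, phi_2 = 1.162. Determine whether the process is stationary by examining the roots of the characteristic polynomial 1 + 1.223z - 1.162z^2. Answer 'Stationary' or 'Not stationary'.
\text{Not stationary}

The AR(p) characteristic polynomial is P(z) = 1 + 1.223z - 1.162z^2.
Stationarity requires all roots to lie outside the unit circle, i.e. |z| > 1 for every root.
Set 1 + (1.223) z + (-1.162) z^2 = 0, i.e. a z^2 + b z + c = 0 with a = -1.162, b = 1.223, c = 1.
Discriminant D = b^2 - 4ac = (1.223)^2 - 4*(-1.162)*1 = 1.495729 - (-4.648) = 6.143729.
D >= 0, so the roots are real: z = (-b +/- sqrt(D)) / (2a) = (-1.223 +/- 2.478655) / (-2.324).
  z_1 = (-1.223 + 2.478655) / (-2.324) = -0.5403,   |z_1| = 0.5403.
  z_2 = (-1.223 - 2.478655) / (-2.324) = 1.5928,   |z_2| = 1.5928.
Moduli of all roots: 0.5403, 1.5928.
All moduli strictly greater than 1? No.
Verdict: Not stationary.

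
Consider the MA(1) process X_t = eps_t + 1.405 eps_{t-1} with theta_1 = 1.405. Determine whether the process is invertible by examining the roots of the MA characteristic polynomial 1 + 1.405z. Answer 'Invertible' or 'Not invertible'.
\text{Not invertible}

The MA(q) characteristic polynomial is P(z) = 1 + 1.405z.
Invertibility requires all roots to lie outside the unit circle, i.e. |z| > 1 for every root.
This is linear in z: 1 + (1.405) z = 0  =>  z = -1/(1.405) = -0.711744,  |z| = 0.711744.
Moduli of all roots: 0.7117.
All moduli strictly greater than 1? No.
Verdict: Not invertible.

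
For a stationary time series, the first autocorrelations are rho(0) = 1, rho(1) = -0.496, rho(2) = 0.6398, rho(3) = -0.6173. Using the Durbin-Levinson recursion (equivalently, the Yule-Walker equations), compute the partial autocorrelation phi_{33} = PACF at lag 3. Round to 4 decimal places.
\phi_{33} = -0.3769

The PACF at lag k is phi_{kk}, the last component of the solution
to the Yule-Walker system G_k phi = r_k where
  (G_k)_{ij} = rho(|i - j|), (r_k)_i = rho(i), i,j = 1..k.
Equivalently, Durbin-Levinson gives phi_{kk} iteratively:
  phi_{11} = rho(1)
  phi_{kk} = [rho(k) - sum_{j=1..k-1} phi_{k-1,j} rho(k-j)]
            / [1 - sum_{j=1..k-1} phi_{k-1,j} rho(j)],
  phi_{k,j} = phi_{k-1,j} - phi_{kk} phi_{k-1,k-j},  j = 1..k-1.
Step k = 1:
  phi_11 = rho(1) = -0.496.
Step k = 2:
  phi_22 = [rho(2) - phi_11 rho(1)] / [1 - phi_11 rho(1)] = [0.6398 - (-0.496)(-0.496)] / [1 - (-0.496)(-0.496)]
         = 0.393784 / 0.753984 = 0.522271.
  Update: phi_21 = phi_11 - phi_22 phi_11 = -0.496 - (0.522271)(-0.496) = -0.236954.
Step k = 3:
  phi_33 = [rho(3) - phi_21 rho(2) - phi_22 rho(1)] / [1 - phi_21 rho(1) - phi_22 rho(2)]
    numerator   = -0.6173 - (-0.236954)(0.6398) - (0.522271)(-0.496) = -0.20665068
    denominator = 1 - (-0.236954)(-0.496) - (0.522271)(0.6398) = 0.54832202
  phi_33 = -0.20665068 / 0.54832202 = -0.3769.
Therefore phi_{33} = -0.3769.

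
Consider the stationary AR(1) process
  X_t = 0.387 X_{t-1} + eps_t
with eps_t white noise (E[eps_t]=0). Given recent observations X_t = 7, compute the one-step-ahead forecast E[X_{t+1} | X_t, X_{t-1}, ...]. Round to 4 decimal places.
E[X_{t+1} \mid \mathcal F_t] = 2.7090

For an AR(p) model X_t = c + sum_i phi_i X_{t-i} + eps_t, the
one-step-ahead conditional mean is
  E[X_{t+1} | X_t, ...] = c + sum_i phi_i X_{t+1-i}.
Substitute known values:
  E[X_{t+1} | ...] = (0.387) * (7)
                   = 2.7090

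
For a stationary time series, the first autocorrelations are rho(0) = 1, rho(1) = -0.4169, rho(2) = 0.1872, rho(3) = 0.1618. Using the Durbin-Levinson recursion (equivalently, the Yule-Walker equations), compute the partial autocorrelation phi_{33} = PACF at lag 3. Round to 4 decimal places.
\phi_{33} = 0.2970

The PACF at lag k is phi_{kk}, the last component of the solution
to the Yule-Walker system G_k phi = r_k where
  (G_k)_{ij} = rho(|i - j|), (r_k)_i = rho(i), i,j = 1..k.
Equivalently, Durbin-Levinson gives phi_{kk} iteratively:
  phi_{11} = rho(1)
  phi_{kk} = [rho(k) - sum_{j=1..k-1} phi_{k-1,j} rho(k-j)]
            / [1 - sum_{j=1..k-1} phi_{k-1,j} rho(j)],
  phi_{k,j} = phi_{k-1,j} - phi_{kk} phi_{k-1,k-j},  j = 1..k-1.
Step k = 1:
  phi_11 = rho(1) = -0.4169.
Step k = 2:
  phi_22 = [rho(2) - phi_11 rho(1)] / [1 - phi_11 rho(1)] = [0.1872 - (-0.4169)(-0.4169)] / [1 - (-0.4169)(-0.4169)]
         = 0.01339439 / 0.82619439 = 0.016212.
  Update: phi_21 = phi_11 - phi_22 phi_11 = -0.4169 - (0.016212)(-0.4169) = -0.410141.
Step k = 3:
  phi_33 = [rho(3) - phi_21 rho(2) - phi_22 rho(1)] / [1 - phi_21 rho(1) - phi_22 rho(2)]
    numerator   = 0.1618 - (-0.410141)(0.1872) - (0.016212)(-0.4169) = 0.24533727
    denominator = 1 - (-0.410141)(-0.4169) - (0.016212)(0.1872) = 0.82597724
  phi_33 = 0.24533727 / 0.82597724 = 0.297.
Therefore phi_{33} = 0.2970.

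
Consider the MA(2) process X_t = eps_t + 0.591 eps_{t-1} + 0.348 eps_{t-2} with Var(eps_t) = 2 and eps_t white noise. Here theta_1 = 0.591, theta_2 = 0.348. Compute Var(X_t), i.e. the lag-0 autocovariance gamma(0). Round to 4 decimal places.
\gamma(0) = 2.9408

For an MA(q) process X_t = eps_t + sum_i theta_i eps_{t-i} with
Var(eps_t) = sigma^2, the variance is
  gamma(0) = sigma^2 * (1 + sum_i theta_i^2).
  sum_i theta_i^2 = (0.591)^2 + (0.348)^2 = 0.349281 + 0.121104 = 0.470385.
  gamma(0) = 2 * (1 + 0.470385) = 2 * 1.470385 = 2.94077, which rounds to 2.9408.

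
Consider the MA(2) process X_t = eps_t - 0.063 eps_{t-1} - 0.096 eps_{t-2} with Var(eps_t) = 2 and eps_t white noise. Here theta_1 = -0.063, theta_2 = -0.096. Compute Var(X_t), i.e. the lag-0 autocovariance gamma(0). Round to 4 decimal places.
\gamma(0) = 2.0264

For an MA(q) process X_t = eps_t + sum_i theta_i eps_{t-i} with
Var(eps_t) = sigma^2, the variance is
  gamma(0) = sigma^2 * (1 + sum_i theta_i^2).
  sum_i theta_i^2 = (-0.063)^2 + (-0.096)^2 = 0.003969 + 0.009216 = 0.013185.
  gamma(0) = 2 * (1 + 0.013185) = 2 * 1.013185 = 2.02637, which rounds to 2.0264.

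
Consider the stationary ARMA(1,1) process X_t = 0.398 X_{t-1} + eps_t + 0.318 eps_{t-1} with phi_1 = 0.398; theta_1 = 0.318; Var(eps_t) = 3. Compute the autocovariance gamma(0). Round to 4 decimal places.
\gamma(0) = 4.8274

Multiply the model equation by X_{t-k} and take expectations. With theta_0 = psi_0 = 1 and psi_j the MA(infinity) weights, this gives
  gamma(k) - sum_i phi_i gamma(k-i) = c_k,
  c_k = sigma^2 * sum_{j=k..q} theta_j psi_{j-k}   (c_k = 0 for k > q),
using gamma(-m) = gamma(m).
psi-weights needed (psi_j = theta_j + sum_i phi_i psi_{j-i}):
  psi_1 = theta_1 + phi_1 = 0.318 + (0.398) = 0.716
Right-hand sides:
  c_0 = sigma^2 (1 + theta_1 psi_1) = 3 * (1 + (0.318)(0.716)) = 3 * 1.227688 = 3.683064
  c_1 = sigma^2 theta_1 = 3 * (0.318) = 0.954
  c_2 = 0
Equations for k = 0 and k = 1 (AR order 1):
  gamma(0) = phi_1 gamma(1) + c_0
  gamma(1) = phi_1 gamma(0) + c_1
Substituting the second into the first: gamma(0) (1 - phi_1^2) = c_0 + phi_1 c_1, so
  gamma(0) = (c_0 + phi_1 c_1) / (1 - phi_1^2) = (3.683064 + (0.398)(0.954)) / (1 - (0.398)^2) = 4.062756 / 0.841596 = 4.827442.
Therefore gamma(0) = 4.8274 (to 4 decimal places).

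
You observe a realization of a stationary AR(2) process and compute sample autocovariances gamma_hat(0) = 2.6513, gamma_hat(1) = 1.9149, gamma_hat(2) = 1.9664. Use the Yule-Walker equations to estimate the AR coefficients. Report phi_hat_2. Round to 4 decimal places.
\hat\phi_{2} = 0.4600

The Yule-Walker equations for an AR(p) process read, in matrix form,
  Gamma_p phi = r_p,   with   (Gamma_p)_{ij} = gamma(|i - j|),
                       (r_p)_i = gamma(i),   i,j = 1..p.
Substitute the sample gammas (Toeplitz matrix and right-hand side of size 2):
  Gamma_p = [[2.6513, 1.9149], [1.9149, 2.6513]]
  r_p     = [1.9149, 1.9664]
Written out:
  2.6513 phi_1 + 1.9149 phi_2 = 1.9149
  1.9149 phi_1 + 2.6513 phi_2 = 1.9664
Solve by Cramer's rule:
  det = gamma(0)^2 - gamma(1)^2 = (2.6513)^2 - (1.9149)^2 = 7.02939169 - 3.66684201 = 3.36254968
  phi_hat_1 = [gamma(1) gamma(0) - gamma(1) gamma(2)] / det = [(1.9149)(2.6513) - (1.9149)(1.9664)] / 3.36254968 = 1.31151501 / 3.36254968 = 0.39
  phi_hat_2 = [gamma(0) gamma(2) - gamma(1)^2] / det = [(2.6513)(1.9664) - (1.9149)^2] / 3.36254968 = 1.54667431 / 3.36254968 = 0.46
So phi_hat = [0.3900, 0.4600].
Therefore phi_hat_2 = 0.4600.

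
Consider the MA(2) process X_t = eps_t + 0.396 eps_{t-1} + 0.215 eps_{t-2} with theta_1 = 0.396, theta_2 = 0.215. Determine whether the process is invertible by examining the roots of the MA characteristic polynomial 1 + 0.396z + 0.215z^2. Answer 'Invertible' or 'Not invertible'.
\text{Invertible}

The MA(q) characteristic polynomial is P(z) = 1 + 0.396z + 0.215z^2.
Invertibility requires all roots to lie outside the unit circle, i.e. |z| > 1 for every root.
Set 1 + (0.396) z + (0.215) z^2 = 0, i.e. a z^2 + b z + c = 0 with a = 0.215, b = 0.396, c = 1.
Discriminant D = b^2 - 4ac = (0.396)^2 - 4*(0.215)*1 = 0.156816 - (0.86) = -0.703184.
D < 0, so the roots are the complex-conjugate pair z = (-b +/- i sqrt(-D)) / (2a) = -0.9209 +/- 1.9501i.
For a conjugate pair |z|^2 = z * conj(z) = (product of roots) = c/a = 1/(0.215) = 4.651163, so |z| = sqrt(4.651163) = 2.1567 for both roots.
Moduli of all roots: 2.1567, 2.1567.
All moduli strictly greater than 1? Yes.
Verdict: Invertible.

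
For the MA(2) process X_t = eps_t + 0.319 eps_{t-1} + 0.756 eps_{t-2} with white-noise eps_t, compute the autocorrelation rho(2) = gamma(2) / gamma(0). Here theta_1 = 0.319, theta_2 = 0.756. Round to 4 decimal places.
\rho(2) = 0.4518

For an MA(q) process with theta_0 = 1, the autocovariance is
  gamma(k) = sigma^2 * sum_{i=0..q-k} theta_i * theta_{i+k},
and rho(k) = gamma(k) / gamma(0). Sigma^2 cancels.
  numerator   = (1)*(0.756) = 0.756.
  denominator = (1)^2 + (0.319)^2 + (0.756)^2 = 1.673297.
  rho(2) = 0.756 / 1.673297 = 0.4518.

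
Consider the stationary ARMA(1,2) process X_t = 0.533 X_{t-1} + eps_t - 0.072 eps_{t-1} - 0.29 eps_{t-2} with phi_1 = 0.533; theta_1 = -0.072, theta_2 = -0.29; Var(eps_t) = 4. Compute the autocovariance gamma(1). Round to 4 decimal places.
\gamma(1) = 1.7682

Multiply the model equation by X_{t-k} and take expectations. With theta_0 = psi_0 = 1 and psi_j the MA(infinity) weights, this gives
  gamma(k) - sum_i phi_i gamma(k-i) = c_k,
  c_k = sigma^2 * sum_{j=k..q} theta_j psi_{j-k}   (c_k = 0 for k > q),
using gamma(-m) = gamma(m).
psi-weights needed (psi_j = theta_j + sum_i phi_i psi_{j-i}):
  psi_1 = theta_1 + phi_1 = -0.072 + (0.533) = 0.461
  psi_2 = theta_2 + phi_1 psi_1 = -0.29 + (0.533)(0.461) = -0.044287
Right-hand sides:
  c_0 = sigma^2 (1 + theta_1 psi_1 + theta_2 psi_2) = 4 * (1 + (-0.072)(0.461) + (-0.29)(-0.044287)) = 4 * 0.979651 = 3.918605
  c_1 = sigma^2 (theta_1 + theta_2 psi_1) = 4 * (-0.072 + (-0.29)(0.461)) = -0.82276
  c_2 = sigma^2 theta_2 = 4 * (-0.29) = -1.16
Equations for k = 0 and k = 1 (AR order 1):
  gamma(0) = phi_1 gamma(1) + c_0
  gamma(1) = phi_1 gamma(0) + c_1
Substituting the second into the first: gamma(0) (1 - phi_1^2) = c_0 + phi_1 c_1, so
  gamma(0) = (c_0 + phi_1 c_1) / (1 - phi_1^2) = (3.918605 + (0.533)(-0.82276)) / (1 - (0.533)^2) = 3.480074 / 0.715911 = 4.861043.
  gamma(1) = phi_1 gamma(0) + c_1 = (0.533)(4.861043) + (-0.82276) = 1.768176.
Therefore gamma(1) = 1.7682 (to 4 decimal places).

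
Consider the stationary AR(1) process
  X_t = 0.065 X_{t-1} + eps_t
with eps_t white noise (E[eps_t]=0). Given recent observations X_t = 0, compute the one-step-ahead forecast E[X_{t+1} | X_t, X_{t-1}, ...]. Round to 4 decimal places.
E[X_{t+1} \mid \mathcal F_t] = 0.0000

For an AR(p) model X_t = c + sum_i phi_i X_{t-i} + eps_t, the
one-step-ahead conditional mean is
  E[X_{t+1} | X_t, ...] = c + sum_i phi_i X_{t+1-i}.
Substitute known values:
  E[X_{t+1} | ...] = (0.065) * (0)
                   = 0.0000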